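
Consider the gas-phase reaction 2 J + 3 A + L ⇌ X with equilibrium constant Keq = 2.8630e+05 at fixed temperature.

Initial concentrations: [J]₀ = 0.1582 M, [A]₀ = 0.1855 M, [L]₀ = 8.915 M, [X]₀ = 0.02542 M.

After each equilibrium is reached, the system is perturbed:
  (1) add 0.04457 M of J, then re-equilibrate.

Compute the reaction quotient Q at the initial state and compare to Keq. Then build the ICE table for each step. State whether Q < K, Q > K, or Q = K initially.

Q₀ = 17.85; Q < K (proceeds forward)

Q₀ = 17.85 vs Keq = 2.8630e+05 ⇒ Q<K, forward
Step 1:
                    J           A           L           X
  I            0.1582      0.1855       8.915     0.02542
  C           -0.1082     -0.1623    -0.05409     0.05409
  E           0.05002     0.02323       8.861     0.07951
  solve Keq expr → x = 0.05409; check Q = 2.8630e+05
Then add 0.04457 M of J.
Step 2:
                    J           A           L           X
  I           0.09459     0.02323       8.861     0.07951
  C         -0.004887    -0.00733   -0.002443    0.002443
  E            0.0897      0.0159       8.858     0.08195
  solve Keq expr → x = 0.002443; check Q = 2.8630e+05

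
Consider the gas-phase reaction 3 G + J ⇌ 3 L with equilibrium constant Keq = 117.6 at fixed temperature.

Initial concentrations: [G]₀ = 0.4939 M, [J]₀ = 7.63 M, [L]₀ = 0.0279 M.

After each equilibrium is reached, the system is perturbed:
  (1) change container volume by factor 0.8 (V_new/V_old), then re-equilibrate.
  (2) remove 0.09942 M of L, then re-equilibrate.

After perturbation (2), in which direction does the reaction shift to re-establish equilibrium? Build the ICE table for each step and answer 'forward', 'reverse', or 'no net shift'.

Q₀ = 2.3625e-05 vs Keq = 117.6 ⇒ Q<K, forward
Step 1:
                   G          J          L
  init        0.4939       7.63     0.0279
  Δ          -0.4446    -0.1482     0.4446
  eq         0.04931      7.482     0.4725
  solve Keq expr → x = 0.1482; check Q = 117.6
Then change container volume by factor 0.8 (V_new/V_old).
Step 2:
                   G          J          L
  init       0.06164      9.352     0.5906
  Δ        -0.004025  -0.001342   0.004025
  eq         0.05761      9.351     0.5946
  solve Keq expr → x = 0.001342; check Q = 117.6
Then remove 0.09942 M of L.
Step 3:
                   G          J          L
  init       0.05761      9.351     0.4952
  Δ        -0.008777  -0.002926   0.008777
  eq         0.04883      9.348      0.504
  solve Keq expr → x = 0.002926; check Q = 117.6

Direction: forward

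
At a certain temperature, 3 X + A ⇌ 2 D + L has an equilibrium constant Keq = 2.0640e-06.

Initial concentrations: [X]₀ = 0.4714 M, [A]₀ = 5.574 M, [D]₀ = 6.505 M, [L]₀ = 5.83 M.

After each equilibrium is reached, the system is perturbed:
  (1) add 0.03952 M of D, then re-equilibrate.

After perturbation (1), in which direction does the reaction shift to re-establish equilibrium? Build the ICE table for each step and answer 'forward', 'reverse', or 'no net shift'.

Direction: reverse

Q₀ = 422.5 vs Keq = 2.0640e-06 ⇒ Q>K, reverse
Step 1:
                    X           A           D           L
  Initial      0.4714       5.574       6.505        5.83
  Change        9.631        3.21      -6.421       -3.21
  Equil          10.1       8.784     0.08447        2.62
  solve Keq expr → x = -3.21; check Q = 2.0640e-06
Then add 0.03952 M of D.
Step 2:
                    X           A           D           L
  Initial        10.1       8.784       0.124        2.62
  Change      0.05758     0.01919    -0.03839    -0.01919
  Equil         10.16       8.803      0.0856       2.601
  solve Keq expr → x = -0.01919; check Q = 2.0640e-06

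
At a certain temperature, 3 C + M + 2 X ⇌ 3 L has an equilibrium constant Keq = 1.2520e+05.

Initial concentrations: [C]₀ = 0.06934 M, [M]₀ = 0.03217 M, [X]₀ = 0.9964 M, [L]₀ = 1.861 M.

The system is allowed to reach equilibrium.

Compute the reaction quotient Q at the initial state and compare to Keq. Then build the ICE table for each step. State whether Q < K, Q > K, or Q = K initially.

Q₀ = 6.0530e+05 vs Keq = 1.2520e+05 ⇒ Q>K, reverse
Step 1:
                    C           M           X           L
  init        0.06934     0.03217      0.9964       1.861
  Δ           0.03341     0.01114     0.02228    -0.03341
  eq           0.1028     0.04331       1.019       1.828
  solve Keq expr → x = -0.01114; check Q = 1.2520e+05

Q₀ = 6.0530e+05; Q > K (proceeds reverse)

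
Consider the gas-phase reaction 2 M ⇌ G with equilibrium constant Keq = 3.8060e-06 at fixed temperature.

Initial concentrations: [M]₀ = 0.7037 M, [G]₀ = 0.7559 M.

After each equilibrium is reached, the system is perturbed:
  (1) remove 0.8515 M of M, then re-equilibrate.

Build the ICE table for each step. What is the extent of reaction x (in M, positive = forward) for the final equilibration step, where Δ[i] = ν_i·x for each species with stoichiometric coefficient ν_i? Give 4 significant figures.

Q₀ = 1.526 vs Keq = 3.8060e-06 ⇒ Q>K, reverse
Step 1:
                   M          G
  Initial     0.7037     0.7559
  Change       1.512    -0.7559
  Equil        2.215 1.8681e-05
  solve Keq expr → x = -0.7559; check Q = 3.8060e-06
Then remove 0.8515 M of M.
Step 2:
                   M          G
  Initial      1.364 1.8681e-05
  Change  2.3200e-05 -1.1600e-05
  Equil        1.364 7.0809e-06
  solve Keq expr → x = -1.1600e-05; check Q = 3.8060e-06

x = -1.1600e-05 M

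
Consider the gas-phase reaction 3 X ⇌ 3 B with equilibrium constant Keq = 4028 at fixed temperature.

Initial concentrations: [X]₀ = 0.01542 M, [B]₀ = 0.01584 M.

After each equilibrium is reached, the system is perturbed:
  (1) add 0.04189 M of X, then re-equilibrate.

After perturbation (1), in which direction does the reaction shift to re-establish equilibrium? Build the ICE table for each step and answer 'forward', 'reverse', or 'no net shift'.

Direction: forward

Q₀ = 1.084 vs Keq = 4028 ⇒ Q<K, forward
Step 1:
                   X          B
  init       0.01542    0.01584
  Δ         -0.01357    0.01357
  eq        0.001849    0.02941
  solve Keq expr → x = 0.004524; check Q = 4028
Then add 0.04189 M of X.
Step 2:
                   X          B
  init       0.04374    0.02941
  Δ         -0.03941    0.03941
  eq        0.004326    0.06882
  solve Keq expr → x = 0.01314; check Q = 4028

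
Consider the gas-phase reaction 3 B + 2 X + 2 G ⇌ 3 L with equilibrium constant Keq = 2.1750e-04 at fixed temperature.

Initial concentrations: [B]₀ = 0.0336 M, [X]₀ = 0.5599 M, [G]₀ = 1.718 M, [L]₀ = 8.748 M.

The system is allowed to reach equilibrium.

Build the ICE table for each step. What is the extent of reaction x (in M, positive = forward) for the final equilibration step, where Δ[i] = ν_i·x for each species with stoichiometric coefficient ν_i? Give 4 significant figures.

x = -1.929 M

Q₀ = 1.9074e+07 vs Keq = 2.1750e-04 ⇒ Q>K, reverse
Step 1:
                   B          X          G          L
  Initial     0.0336     0.5599      1.718      8.748
  Change       5.786      3.857      3.857     -5.786
  Equil        5.819      4.417      5.575      2.962
  solve Keq expr → x = -1.929; check Q = 2.1750e-04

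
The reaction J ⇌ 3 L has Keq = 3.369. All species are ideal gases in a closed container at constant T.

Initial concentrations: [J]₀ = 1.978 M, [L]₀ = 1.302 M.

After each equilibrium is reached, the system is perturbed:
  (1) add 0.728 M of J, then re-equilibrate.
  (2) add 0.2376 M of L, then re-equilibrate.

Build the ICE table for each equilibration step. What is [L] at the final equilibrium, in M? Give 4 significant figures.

[L]_eq = 2.045 M

Q₀ = 1.116 vs Keq = 3.369 ⇒ Q<K, forward
Step 1:
                    J           L
  init          1.978       1.302
  Δ           -0.1743      0.5228
  eq            1.804       1.825
  solve Keq expr → x = 0.1743; check Q = 3.369
Then add 0.728 M of J.
Step 2:
                    J           L
  init          2.532       1.825
  Δ          -0.06674      0.2002
  eq            2.465       2.025
  solve Keq expr → x = 0.06674; check Q = 3.369
Then add 0.2376 M of L.
Step 3:
                    J           L
  init          2.465       2.263
  Δ           0.07263     -0.2179
  eq            2.538       2.045
  solve Keq expr → x = -0.07263; check Q = 3.369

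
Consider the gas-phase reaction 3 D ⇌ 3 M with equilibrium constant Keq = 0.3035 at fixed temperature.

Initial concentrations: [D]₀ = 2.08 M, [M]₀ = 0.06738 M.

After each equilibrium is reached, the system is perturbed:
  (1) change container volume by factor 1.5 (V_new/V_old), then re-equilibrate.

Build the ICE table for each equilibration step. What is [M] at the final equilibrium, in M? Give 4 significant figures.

[M]_eq = 0.5754 M

Q₀ = 3.3994e-05 vs Keq = 0.3035 ⇒ Q<K, forward
Step 1:
                  D         M
  I            2.08   0.06738
  C         -0.7957    0.7957
  E           1.284    0.8631
  solve Keq expr → x = 0.2652; check Q = 0.3035
Then change container volume by factor 1.5 (V_new/V_old).
Step 2:
                  D         M
  I          0.8562    0.5754
  C               0         0
  E          0.8562    0.5754
  solve Keq expr → x = 0; check Q = 0.3035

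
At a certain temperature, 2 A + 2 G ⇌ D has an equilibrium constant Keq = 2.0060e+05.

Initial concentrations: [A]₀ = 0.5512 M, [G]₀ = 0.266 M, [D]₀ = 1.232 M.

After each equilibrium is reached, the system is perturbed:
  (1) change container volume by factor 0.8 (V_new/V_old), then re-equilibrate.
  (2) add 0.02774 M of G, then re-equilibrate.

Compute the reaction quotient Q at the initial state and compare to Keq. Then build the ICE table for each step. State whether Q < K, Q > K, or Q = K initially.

Q₀ = 57.31; Q < K (proceeds forward)

Q₀ = 57.31 vs Keq = 2.0060e+05 ⇒ Q<K, forward
Step 1:
                    A           G           D
  Initial      0.5512       0.266       1.232
  Change      -0.2571     -0.2571      0.1286
  Equil        0.2941    0.008857       1.361
  solve Keq expr → x = 0.1286; check Q = 2.0060e+05
Then change container volume by factor 0.8 (V_new/V_old).
Step 2:
                    A           G           D
  Initial      0.3676     0.01107       1.701
  Change    -0.003079   -0.003079    0.001539
  Equil        0.3645    0.007992       1.702
  solve Keq expr → x = 0.001539; check Q = 2.0060e+05
Then add 0.02774 M of G.
Step 3:
                    A           G           D
  Initial      0.3645     0.03573       1.702
  Change     -0.02706    -0.02706     0.01353
  Equil        0.3374    0.008667       1.716
  solve Keq expr → x = 0.01353; check Q = 2.0060e+05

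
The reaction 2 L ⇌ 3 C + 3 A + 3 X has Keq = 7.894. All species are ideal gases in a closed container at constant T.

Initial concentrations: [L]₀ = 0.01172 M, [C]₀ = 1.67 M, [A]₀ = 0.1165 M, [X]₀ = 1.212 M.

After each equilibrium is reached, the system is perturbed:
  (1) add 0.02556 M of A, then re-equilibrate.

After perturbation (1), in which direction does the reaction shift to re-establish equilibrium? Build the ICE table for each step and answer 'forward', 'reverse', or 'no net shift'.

Q₀ = 95.45 vs Keq = 7.894 ⇒ Q>K, reverse
Step 1:
                   L          C          A          X
  Initial    0.01172       1.67     0.1165      1.212
  Change     0.01581   -0.02371   -0.02371   -0.02371
  Equil      0.02753      1.646    0.09279      1.188
  solve Keq expr → x = -0.007903; check Q = 7.894
Then add 0.02556 M of A.
Step 2:
                   L          C          A          X
  Initial    0.02753      1.646     0.1184      1.188
  Change    0.006551  -0.009827  -0.009827  -0.009827
  Equil      0.03408      1.636     0.1085      1.178
  solve Keq expr → x = -0.003276; check Q = 7.894

Direction: reverse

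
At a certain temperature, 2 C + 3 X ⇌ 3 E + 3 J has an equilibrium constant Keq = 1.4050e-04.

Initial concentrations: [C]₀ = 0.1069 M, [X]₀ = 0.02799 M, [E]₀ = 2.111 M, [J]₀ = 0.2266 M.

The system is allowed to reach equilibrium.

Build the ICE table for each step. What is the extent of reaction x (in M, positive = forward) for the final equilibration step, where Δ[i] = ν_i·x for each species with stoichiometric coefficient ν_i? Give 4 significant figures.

x = -0.0746 M

Q₀ = 4.3680e+05 vs Keq = 1.4050e-04 ⇒ Q>K, reverse
Step 1:
                    C           X           E           J
  I            0.1069     0.02799       2.111      0.2266
  C            0.1492      0.2238     -0.2238     -0.2238
  E            0.2561      0.2518       1.887    0.002797
  solve Keq expr → x = -0.0746; check Q = 1.4050e-04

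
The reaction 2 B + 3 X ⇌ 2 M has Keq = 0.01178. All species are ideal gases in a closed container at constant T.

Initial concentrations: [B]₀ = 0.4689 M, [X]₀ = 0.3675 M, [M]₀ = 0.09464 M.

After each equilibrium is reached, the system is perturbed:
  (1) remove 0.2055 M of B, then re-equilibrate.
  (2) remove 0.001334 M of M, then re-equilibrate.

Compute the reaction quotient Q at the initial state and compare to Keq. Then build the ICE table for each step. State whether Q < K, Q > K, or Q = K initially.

Q₀ = 0.8208; Q > K (proceeds reverse)

Q₀ = 0.8208 vs Keq = 0.01178 ⇒ Q>K, reverse
Step 1:
                    B           X           M
  init         0.4689      0.3675     0.09464
  Δ           0.07501      0.1125    -0.07501
  eq           0.5439        0.48     0.01963
  solve Keq expr → x = -0.0375; check Q = 0.01178
Then remove 0.2055 M of B.
Step 2:
                    B           X           M
  init         0.3384        0.48     0.01963
  Δ          0.006775     0.01016   -0.006775
  eq           0.3452      0.4902     0.01286
  solve Keq expr → x = -0.003388; check Q = 0.01178
Then remove 0.001334 M of M.
Step 3:
                    B           X           M
  init         0.3452      0.4902     0.01152
  Δ         -0.001217   -0.001826    0.001217
  eq            0.344      0.4883     0.01274
  solve Keq expr → x = 6.0858e-04; check Q = 0.01178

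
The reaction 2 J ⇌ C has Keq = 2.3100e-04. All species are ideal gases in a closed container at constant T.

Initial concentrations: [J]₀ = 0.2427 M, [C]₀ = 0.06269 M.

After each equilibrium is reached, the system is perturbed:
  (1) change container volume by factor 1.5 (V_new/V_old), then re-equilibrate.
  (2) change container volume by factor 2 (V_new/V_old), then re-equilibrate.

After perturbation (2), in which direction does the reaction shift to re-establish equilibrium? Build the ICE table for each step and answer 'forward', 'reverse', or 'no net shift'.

Q₀ = 1.064 vs Keq = 2.3100e-04 ⇒ Q>K, reverse
Step 1:
                  J         C
  I          0.2427   0.06269
  C          0.1253  -0.06266
  E           0.368 3.1286e-05
  solve Keq expr → x = -0.06266; check Q = 2.3100e-04
Then change container volume by factor 1.5 (V_new/V_old).
Step 2:
                  J         C
  I          0.2453 2.0857e-05
  C       1.3902e-05 -6.9508e-06
  E          0.2454 1.3906e-05
  solve Keq expr → x = -6.9508e-06; check Q = 2.3100e-04
Then change container volume by factor 2 (V_new/V_old).
Step 3:
                  J         C
  I          0.1227 6.9532e-06
  C       6.9524e-06 -3.4762e-06
  E          0.1227 3.4770e-06
  solve Keq expr → x = -3.4762e-06; check Q = 2.3100e-04

Direction: reverse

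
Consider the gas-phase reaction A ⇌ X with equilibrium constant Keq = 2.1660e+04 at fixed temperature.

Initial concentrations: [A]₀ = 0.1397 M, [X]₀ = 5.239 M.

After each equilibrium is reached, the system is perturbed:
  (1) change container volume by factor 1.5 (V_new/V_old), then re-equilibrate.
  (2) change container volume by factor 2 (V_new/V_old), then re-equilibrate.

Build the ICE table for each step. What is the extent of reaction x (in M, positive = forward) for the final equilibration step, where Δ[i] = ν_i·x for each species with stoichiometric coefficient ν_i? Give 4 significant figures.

x = 0 M

Q₀ = 37.5 vs Keq = 2.1660e+04 ⇒ Q<K, forward
Step 1:
                  A         X
  I          0.1397     5.239
  C         -0.1395    0.1395
  E       2.4831e-04     5.378
  solve Keq expr → x = 0.1395; check Q = 2.1660e+04
Then change container volume by factor 1.5 (V_new/V_old).
Step 2:
                  A         X
  I       1.6554e-04     3.586
  C               0         0
  E       1.6554e-04     3.586
  solve Keq expr → x = 0; check Q = 2.1660e+04
Then change container volume by factor 2 (V_new/V_old).
Step 3:
                  A         X
  I       8.2771e-05     1.793
  C               0         0
  E       8.2771e-05     1.793
  solve Keq expr → x = 0; check Q = 2.1660e+04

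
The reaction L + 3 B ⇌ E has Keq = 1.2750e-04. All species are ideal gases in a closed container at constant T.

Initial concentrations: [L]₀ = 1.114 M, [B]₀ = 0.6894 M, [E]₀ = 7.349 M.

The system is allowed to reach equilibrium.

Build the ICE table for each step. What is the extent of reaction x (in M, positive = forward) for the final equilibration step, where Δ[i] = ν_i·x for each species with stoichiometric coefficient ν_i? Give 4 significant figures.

Q₀ = 20.13 vs Keq = 1.2750e-04 ⇒ Q>K, reverse
Step 1:
                    L           B           E
  init          1.114      0.6894       7.349
  Δ             4.786       14.36      -4.786
  eq              5.9       15.05       2.563
  solve Keq expr → x = -4.786; check Q = 1.2750e-04

x = -4.786 M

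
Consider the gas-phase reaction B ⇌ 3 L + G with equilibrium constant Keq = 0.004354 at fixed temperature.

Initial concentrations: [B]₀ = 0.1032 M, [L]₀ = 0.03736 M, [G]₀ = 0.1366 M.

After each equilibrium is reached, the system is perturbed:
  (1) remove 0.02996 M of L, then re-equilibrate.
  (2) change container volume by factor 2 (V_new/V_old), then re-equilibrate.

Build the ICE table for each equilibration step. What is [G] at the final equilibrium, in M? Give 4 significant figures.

[G]_eq = 0.09929 M

Q₀ = 6.9023e-05 vs Keq = 0.004354 ⇒ Q<K, forward
Step 1:
                    B           L           G
  I            0.1032     0.03736      0.1366
  C          -0.02916     0.08747     0.02916
  E           0.07404      0.1248      0.1658
  solve Keq expr → x = 0.02916; check Q = 0.004354
Then remove 0.02996 M of L.
Step 2:
                    B           L           G
  I           0.07404     0.09487      0.1658
  C         -0.007848     0.02354    0.007848
  E            0.0662      0.1184      0.1736
  solve Keq expr → x = 0.007848; check Q = 0.004354
Then change container volume by factor 2 (V_new/V_old).
Step 3:
                    B           L           G
  I            0.0331     0.05921      0.0868
  C          -0.01249     0.03747     0.01249
  E           0.02061     0.09668     0.09929
  solve Keq expr → x = 0.01249; check Q = 0.004354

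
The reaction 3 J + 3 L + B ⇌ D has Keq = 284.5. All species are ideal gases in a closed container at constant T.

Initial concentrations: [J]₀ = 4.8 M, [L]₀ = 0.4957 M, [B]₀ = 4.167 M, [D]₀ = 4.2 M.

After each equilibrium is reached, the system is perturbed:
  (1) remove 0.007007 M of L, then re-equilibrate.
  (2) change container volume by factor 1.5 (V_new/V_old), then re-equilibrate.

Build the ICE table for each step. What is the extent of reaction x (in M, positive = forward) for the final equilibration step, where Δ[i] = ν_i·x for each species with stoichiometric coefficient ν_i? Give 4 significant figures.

x = -0.009757 M

Q₀ = 0.07482 vs Keq = 284.5 ⇒ Q<K, forward
Step 1:
                    J           L           B           D
  I               4.8      0.4957       4.167         4.2
  C           -0.4597     -0.4597     -0.1532      0.1532
  E              4.34     0.03599       4.014       4.353
  solve Keq expr → x = 0.1532; check Q = 284.5
Then remove 0.007007 M of L.
Step 2:
                    J           L           B           D
  I              4.34     0.02899       4.014       4.353
  C          0.006936    0.006936    0.002312   -0.002312
  E             4.347     0.03592       4.016       4.351
  solve Keq expr → x = -0.002312; check Q = 284.5
Then change container volume by factor 1.5 (V_new/V_old).
Step 3:
                    J           L           B           D
  I             2.898     0.02395       2.677       2.901
  C           0.02927     0.02927    0.009757   -0.009757
  E             2.927     0.05322       2.687       2.891
  solve Keq expr → x = -0.009757; check Q = 284.5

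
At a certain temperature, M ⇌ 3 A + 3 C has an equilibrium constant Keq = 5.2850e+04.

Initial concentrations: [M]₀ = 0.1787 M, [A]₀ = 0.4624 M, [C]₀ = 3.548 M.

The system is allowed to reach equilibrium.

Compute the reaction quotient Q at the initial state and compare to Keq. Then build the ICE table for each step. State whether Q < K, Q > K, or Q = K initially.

Q₀ = 24.71; Q < K (proceeds forward)

Q₀ = 24.71 vs Keq = 5.2850e+04 ⇒ Q<K, forward
Step 1:
                   M          A          C
  I           0.1787     0.4624      3.548
  C          -0.1774     0.5323     0.5323
  E         0.001265     0.9947       4.08
  solve Keq expr → x = 0.1774; check Q = 5.2850e+04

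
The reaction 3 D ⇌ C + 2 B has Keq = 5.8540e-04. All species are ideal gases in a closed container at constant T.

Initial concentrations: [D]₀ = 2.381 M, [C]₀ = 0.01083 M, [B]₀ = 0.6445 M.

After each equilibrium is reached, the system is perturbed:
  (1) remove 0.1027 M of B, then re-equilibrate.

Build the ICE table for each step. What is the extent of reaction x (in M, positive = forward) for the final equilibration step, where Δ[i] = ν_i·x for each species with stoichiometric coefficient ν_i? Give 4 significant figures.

x = 0.00567 M

Q₀ = 3.3327e-04 vs Keq = 5.8540e-04 ⇒ Q<K, forward
Step 1:
                  D         C         B
  Initial     2.381   0.01083    0.6445
  Change   -0.02078  0.006928   0.01386
  Equil        2.36   0.01776    0.6584
  solve Keq expr → x = 0.006928; check Q = 5.8540e-04
Then remove 0.1027 M of B.
Step 2:
                  D         C         B
  Initial      2.36   0.01776    0.5557
  Change   -0.01701   0.00567   0.01134
  Equil       2.343   0.02343     0.567
  solve Keq expr → x = 0.00567; check Q = 5.8540e-04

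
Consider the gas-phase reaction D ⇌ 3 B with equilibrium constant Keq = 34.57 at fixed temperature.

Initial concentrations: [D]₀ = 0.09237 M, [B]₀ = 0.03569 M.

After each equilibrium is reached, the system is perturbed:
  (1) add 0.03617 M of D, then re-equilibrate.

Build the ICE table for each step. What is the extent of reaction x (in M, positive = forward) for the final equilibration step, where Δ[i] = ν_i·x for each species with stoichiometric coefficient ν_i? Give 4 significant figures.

x = 0.03496 M

Q₀ = 4.9216e-04 vs Keq = 34.57 ⇒ Q<K, forward
Step 1:
                    D           B
  I           0.09237     0.03569
  C          -0.09151      0.2745
  E        8.6351e-04      0.3102
  solve Keq expr → x = 0.09151; check Q = 34.57
Then add 0.03617 M of D.
Step 2:
                    D           B
  I           0.03703      0.3102
  C          -0.03496      0.1049
  E          0.002069      0.4151
  solve Keq expr → x = 0.03496; check Q = 34.57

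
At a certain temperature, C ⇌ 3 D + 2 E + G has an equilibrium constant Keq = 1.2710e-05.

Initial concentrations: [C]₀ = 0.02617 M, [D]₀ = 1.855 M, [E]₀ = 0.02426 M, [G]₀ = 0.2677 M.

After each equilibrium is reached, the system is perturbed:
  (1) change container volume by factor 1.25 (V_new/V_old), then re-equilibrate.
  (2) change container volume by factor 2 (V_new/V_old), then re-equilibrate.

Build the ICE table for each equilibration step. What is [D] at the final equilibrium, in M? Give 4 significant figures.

Q₀ = 0.03843 vs Keq = 1.2710e-05 ⇒ Q>K, reverse
Step 1:
                    C           D           E           G
  Initial     0.02617       1.855     0.02426      0.2677
  Change      0.01185    -0.03555     -0.0237    -0.01185
  Equil       0.03802       1.819  5.5998e-04      0.2558
  solve Keq expr → x = -0.01185; check Q = 1.2710e-05
Then change container volume by factor 1.25 (V_new/V_old).
Step 2:
                    C           D           E           G
  Initial     0.03042       1.456  4.4799e-04      0.2047
  Change  -1.6588e-04  4.9764e-04  3.3176e-04  1.6588e-04
  Equil       0.03025       1.456  7.7975e-04      0.2048
  solve Keq expr → x = 1.6588e-04; check Q = 1.2710e-05
Then change container volume by factor 2 (V_new/V_old).
Step 3:
                    C           D           E           G
  Initial     0.01513       0.728  3.8987e-04      0.1024
  Change  -8.6560e-04    0.002597    0.001731  8.6560e-04
  Equil       0.01426      0.7306    0.002121      0.1033
  solve Keq expr → x = 8.6560e-04; check Q = 1.2710e-05

[D]_eq = 0.7306 M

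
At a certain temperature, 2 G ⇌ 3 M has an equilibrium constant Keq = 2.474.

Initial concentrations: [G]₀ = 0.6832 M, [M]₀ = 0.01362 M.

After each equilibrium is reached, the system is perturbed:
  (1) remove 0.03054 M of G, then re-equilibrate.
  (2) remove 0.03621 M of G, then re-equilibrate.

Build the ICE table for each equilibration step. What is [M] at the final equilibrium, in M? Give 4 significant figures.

Q₀ = 5.4130e-06 vs Keq = 2.474 ⇒ Q<K, forward
Step 1:
                  G         M
  init       0.6832   0.01362
  Δ         -0.3894    0.5841
  eq         0.2938    0.5977
  solve Keq expr → x = 0.1947; check Q = 2.474
Then remove 0.03054 M of G.
Step 2:
                  G         M
  init       0.2633    0.5977
  Δ         0.01457  -0.02186
  eq         0.2778    0.5759
  solve Keq expr → x = -0.007286; check Q = 2.474
Then remove 0.03621 M of G.
Step 3:
                  G         M
  init       0.2416    0.5759
  Δ         0.01747   -0.0262
  eq         0.2591    0.5497
  solve Keq expr → x = -0.008733; check Q = 2.474

[M]_eq = 0.5497 M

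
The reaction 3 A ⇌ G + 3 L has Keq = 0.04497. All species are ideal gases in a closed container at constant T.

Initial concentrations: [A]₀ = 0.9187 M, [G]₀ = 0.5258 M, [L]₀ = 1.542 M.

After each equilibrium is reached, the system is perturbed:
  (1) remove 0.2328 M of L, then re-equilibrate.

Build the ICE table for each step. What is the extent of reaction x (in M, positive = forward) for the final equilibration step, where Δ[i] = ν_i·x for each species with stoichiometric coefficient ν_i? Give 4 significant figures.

x = 0.04307 M

Q₀ = 2.486 vs Keq = 0.04497 ⇒ Q>K, reverse
Step 1:
                   A          G          L
  Initial     0.9187     0.5258      1.542
  Change      0.6864    -0.2288    -0.6864
  Equil        1.605      0.297     0.8556
  solve Keq expr → x = -0.2288; check Q = 0.04497
Then remove 0.2328 M of L.
Step 2:
                   A          G          L
  Initial      1.605      0.297     0.6228
  Change     -0.1292    0.04307     0.1292
  Equil        1.476     0.3401      0.752
  solve Keq expr → x = 0.04307; check Q = 0.04497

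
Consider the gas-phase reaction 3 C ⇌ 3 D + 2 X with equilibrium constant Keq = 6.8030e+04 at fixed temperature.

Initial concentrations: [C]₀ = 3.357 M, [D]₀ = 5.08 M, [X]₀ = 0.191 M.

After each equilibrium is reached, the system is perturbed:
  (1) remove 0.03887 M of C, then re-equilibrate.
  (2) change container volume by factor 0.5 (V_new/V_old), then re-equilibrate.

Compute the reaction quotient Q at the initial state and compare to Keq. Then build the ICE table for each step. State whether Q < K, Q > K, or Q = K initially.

Q₀ = 0.1264 vs Keq = 6.8030e+04 ⇒ Q<K, forward
Step 1:
                    C           D           X
  init          3.357        5.08       0.191
  Δ            -3.021       3.021       2.014
  eq           0.3362       8.101       2.205
  solve Keq expr → x = 1.007; check Q = 6.8030e+04
Then remove 0.03887 M of C.
Step 2:
                    C           D           X
  init         0.2973       8.101       2.205
  Δ           0.03505    -0.03505    -0.02336
  eq           0.3323       8.066       2.182
  solve Keq expr → x = -0.01168; check Q = 6.8030e+04
Then change container volume by factor 0.5 (V_new/V_old).
Step 3:
                    C           D           X
  init         0.6647       16.13       4.363
  Δ            0.3333     -0.3333     -0.2222
  eq           0.9979        15.8       4.141
  solve Keq expr → x = -0.1111; check Q = 6.8030e+04

Q₀ = 0.1264; Q < K (proceeds forward)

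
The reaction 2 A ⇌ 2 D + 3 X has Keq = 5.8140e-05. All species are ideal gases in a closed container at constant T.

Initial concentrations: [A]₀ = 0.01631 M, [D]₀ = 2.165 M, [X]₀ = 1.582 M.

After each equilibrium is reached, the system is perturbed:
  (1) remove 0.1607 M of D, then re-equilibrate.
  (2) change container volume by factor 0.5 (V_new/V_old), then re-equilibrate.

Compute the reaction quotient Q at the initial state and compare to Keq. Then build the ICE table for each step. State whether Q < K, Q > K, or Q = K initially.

Q₀ = 6.9763e+04; Q > K (proceeds reverse)

Q₀ = 6.9763e+04 vs Keq = 5.8140e-05 ⇒ Q>K, reverse
Step 1:
                   A          D          X
  init       0.01631      2.165      1.582
  Δ             1.03      -1.03     -1.545
  eq           1.047      1.135     0.0367
  solve Keq expr → x = -0.5151; check Q = 5.8140e-05
Then remove 0.1607 M of D.
Step 2:
                   A          D          X
  init         1.047     0.9741     0.0367
  Δ        -0.002532   0.002532   0.003797
  eq           1.044     0.9766     0.0405
  solve Keq expr → x = 0.001266; check Q = 5.8140e-05
Then change container volume by factor 0.5 (V_new/V_old).
Step 3:
                   A          D          X
  init         2.088      1.953      0.081
  Δ          0.02652   -0.02652   -0.03978
  eq           2.114      1.927    0.04122
  solve Keq expr → x = -0.01326; check Q = 5.8140e-05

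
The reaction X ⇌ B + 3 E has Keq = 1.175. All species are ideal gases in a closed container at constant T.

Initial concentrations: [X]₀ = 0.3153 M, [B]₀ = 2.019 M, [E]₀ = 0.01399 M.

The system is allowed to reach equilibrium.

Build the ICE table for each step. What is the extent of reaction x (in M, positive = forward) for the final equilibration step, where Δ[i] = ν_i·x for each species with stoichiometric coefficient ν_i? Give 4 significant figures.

Q₀ = 1.7533e-05 vs Keq = 1.175 ⇒ Q<K, forward
Step 1:
                   X          B          E
  I           0.3153      2.019    0.01399
  C          -0.1458     0.1458     0.4374
  E           0.1695      2.165     0.4514
  solve Keq expr → x = 0.1458; check Q = 1.175

x = 0.1458 M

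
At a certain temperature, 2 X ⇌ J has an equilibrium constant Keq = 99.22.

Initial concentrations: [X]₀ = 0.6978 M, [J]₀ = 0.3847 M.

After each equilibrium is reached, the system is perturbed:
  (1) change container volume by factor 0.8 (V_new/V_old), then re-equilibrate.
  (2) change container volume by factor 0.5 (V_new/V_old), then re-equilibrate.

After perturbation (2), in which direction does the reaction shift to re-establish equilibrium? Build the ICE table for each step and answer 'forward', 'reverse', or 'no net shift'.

Q₀ = 0.7901 vs Keq = 99.22 ⇒ Q<K, forward
Step 1:
                    X           J
  I            0.6978      0.3847
  C           -0.6143      0.3071
  E            0.0835      0.6918
  solve Keq expr → x = 0.3071; check Q = 99.22
Then change container volume by factor 0.8 (V_new/V_old).
Step 2:
                    X           J
  I            0.1044      0.8648
  C          -0.01073    0.005365
  E           0.09365      0.8702
  solve Keq expr → x = 0.005365; check Q = 99.22
Then change container volume by factor 0.5 (V_new/V_old).
Step 3:
                    X           J
  I            0.1873        1.74
  C          -0.05384     0.02692
  E            0.1335       1.767
  solve Keq expr → x = 0.02692; check Q = 99.22

Direction: forward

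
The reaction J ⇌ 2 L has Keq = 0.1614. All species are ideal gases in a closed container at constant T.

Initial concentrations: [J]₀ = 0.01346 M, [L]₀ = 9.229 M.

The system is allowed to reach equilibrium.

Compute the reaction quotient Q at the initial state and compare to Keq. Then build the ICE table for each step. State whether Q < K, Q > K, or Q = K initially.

Q₀ = 6328; Q > K (proceeds reverse)

Q₀ = 6328 vs Keq = 0.1614 ⇒ Q>K, reverse
Step 1:
                   J          L
  Initial    0.01346      9.229
  Change       4.202     -8.404
  Equil        4.216     0.8249
  solve Keq expr → x = -4.202; check Q = 0.1614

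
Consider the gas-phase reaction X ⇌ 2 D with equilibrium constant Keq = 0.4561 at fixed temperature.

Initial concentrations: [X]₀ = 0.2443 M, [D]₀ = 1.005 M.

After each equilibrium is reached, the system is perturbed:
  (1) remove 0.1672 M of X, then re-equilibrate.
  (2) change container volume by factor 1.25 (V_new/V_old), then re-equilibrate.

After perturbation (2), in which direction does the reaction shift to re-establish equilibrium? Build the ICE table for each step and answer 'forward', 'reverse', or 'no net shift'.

Direction: forward

Q₀ = 4.134 vs Keq = 0.4561 ⇒ Q>K, reverse
Step 1:
                    X           D
  init         0.2443       1.005
  Δ            0.2622     -0.5244
  eq           0.5065      0.4806
  solve Keq expr → x = -0.2622; check Q = 0.4561
Then remove 0.1672 M of X.
Step 2:
                    X           D
  init         0.3393      0.4806
  Δ           0.03401    -0.06801
  eq           0.3733      0.4126
  solve Keq expr → x = -0.03401; check Q = 0.4561
Then change container volume by factor 1.25 (V_new/V_old).
Step 3:
                    X           D
  init         0.2986      0.3301
  Δ          -0.01484     0.02968
  eq           0.2838      0.3598
  solve Keq expr → x = 0.01484; check Q = 0.4561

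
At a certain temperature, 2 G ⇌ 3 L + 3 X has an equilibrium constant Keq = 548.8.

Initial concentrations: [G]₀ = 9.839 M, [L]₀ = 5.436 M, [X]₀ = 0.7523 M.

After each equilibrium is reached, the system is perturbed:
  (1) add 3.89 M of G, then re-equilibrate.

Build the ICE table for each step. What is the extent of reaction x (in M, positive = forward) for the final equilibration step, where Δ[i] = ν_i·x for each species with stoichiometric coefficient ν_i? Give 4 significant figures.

Q₀ = 0.7065 vs Keq = 548.8 ⇒ Q<K, forward
Step 1:
                  G         L         X
  Initial     9.839     5.436    0.7523
  Change     -2.031     3.046     3.046
  Equil       7.808     8.482     3.799
  solve Keq expr → x = 1.015; check Q = 548.8
Then add 3.89 M of G.
Step 2:
                  G         L         X
  Initial      11.7     8.482     3.799
  Change    -0.4558    0.6837    0.6837
  Equil       11.24     9.166     4.482
  solve Keq expr → x = 0.2279; check Q = 548.8

x = 0.2279 M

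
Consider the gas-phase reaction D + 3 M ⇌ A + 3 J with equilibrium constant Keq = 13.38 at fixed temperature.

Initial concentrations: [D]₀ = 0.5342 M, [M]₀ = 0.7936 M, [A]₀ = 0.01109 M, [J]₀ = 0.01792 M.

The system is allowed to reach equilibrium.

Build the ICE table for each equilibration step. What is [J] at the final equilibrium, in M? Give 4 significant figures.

Q₀ = 2.3902e-07 vs Keq = 13.38 ⇒ Q<K, forward
Step 1:
                    D           M           A           J
  init         0.5342      0.7936     0.01109     0.01792
  Δ           -0.1936     -0.5808      0.1936      0.5808
  eq           0.3406      0.2128      0.2047      0.5987
  solve Keq expr → x = 0.1936; check Q = 13.38

[J]_eq = 0.5987 M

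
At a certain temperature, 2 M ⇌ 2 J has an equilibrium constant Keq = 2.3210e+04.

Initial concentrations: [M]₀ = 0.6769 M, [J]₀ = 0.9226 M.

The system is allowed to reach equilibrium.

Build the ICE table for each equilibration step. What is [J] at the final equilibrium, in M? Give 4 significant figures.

[J]_eq = 1.589 M

Q₀ = 1.858 vs Keq = 2.3210e+04 ⇒ Q<K, forward
Step 1:
                    M           J
  init         0.6769      0.9226
  Δ           -0.6665      0.6665
  eq          0.01043       1.589
  solve Keq expr → x = 0.3332; check Q = 2.3210e+04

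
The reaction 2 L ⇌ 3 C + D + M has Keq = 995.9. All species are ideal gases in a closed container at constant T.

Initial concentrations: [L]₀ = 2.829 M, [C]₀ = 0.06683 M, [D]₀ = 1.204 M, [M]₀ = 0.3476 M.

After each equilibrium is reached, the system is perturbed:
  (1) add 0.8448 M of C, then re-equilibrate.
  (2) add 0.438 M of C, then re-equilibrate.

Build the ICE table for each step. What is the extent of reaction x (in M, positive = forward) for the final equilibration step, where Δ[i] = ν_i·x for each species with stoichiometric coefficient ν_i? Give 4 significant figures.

x = -0.0286 M

Q₀ = 1.5608e-05 vs Keq = 995.9 ⇒ Q<K, forward
Step 1:
                  L         C         D         M
  init        2.829   0.06683     1.204    0.3476
  Δ            -2.4       3.6       1.2       1.2
  eq         0.4291     3.667     2.404     1.548
  solve Keq expr → x = 1.2; check Q = 995.9
Then add 0.8448 M of C.
Step 2:
                  L         C         D         M
  init       0.4291     4.511     2.404     1.548
  Δ           0.109   -0.1634  -0.05448  -0.05448
  eq         0.5381     4.348     2.349     1.493
  solve Keq expr → x = -0.05448; check Q = 995.9
Then add 0.438 M of C.
Step 3:
                  L         C         D         M
  init       0.5381     4.786     2.349     1.493
  Δ         0.05721  -0.08581   -0.0286   -0.0286
  eq         0.5953       4.7     2.321     1.464
  solve Keq expr → x = -0.0286; check Q = 995.9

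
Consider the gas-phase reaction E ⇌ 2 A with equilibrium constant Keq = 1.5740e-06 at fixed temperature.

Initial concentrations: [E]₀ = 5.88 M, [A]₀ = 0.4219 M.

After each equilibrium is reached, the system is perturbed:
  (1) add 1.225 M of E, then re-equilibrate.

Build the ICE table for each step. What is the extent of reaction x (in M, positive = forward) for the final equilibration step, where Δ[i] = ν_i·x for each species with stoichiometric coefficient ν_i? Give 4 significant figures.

x = 1.4855e-04 M

Q₀ = 0.03027 vs Keq = 1.5740e-06 ⇒ Q>K, reverse
Step 1:
                  E         A
  init         5.88    0.4219
  Δ          0.2094   -0.4188
  eq          6.089  0.003096
  solve Keq expr → x = -0.2094; check Q = 1.5740e-06
Then add 1.225 M of E.
Step 2:
                  E         A
  init        7.314  0.003096
  Δ       -1.4855e-04 2.9711e-04
  eq          7.314  0.003393
  solve Keq expr → x = 1.4855e-04; check Q = 1.5740e-06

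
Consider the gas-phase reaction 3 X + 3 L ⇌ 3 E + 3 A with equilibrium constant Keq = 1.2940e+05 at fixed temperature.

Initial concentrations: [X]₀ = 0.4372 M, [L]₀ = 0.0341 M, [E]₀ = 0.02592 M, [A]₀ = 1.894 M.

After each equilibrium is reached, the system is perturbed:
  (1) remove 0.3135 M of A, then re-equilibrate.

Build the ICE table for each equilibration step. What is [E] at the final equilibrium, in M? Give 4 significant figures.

[E]_eq = 0.05567 M

Q₀ = 35.71 vs Keq = 1.2940e+05 ⇒ Q<K, forward
Step 1:
                  X         L         E         A
  I          0.4372    0.0341   0.02592     1.894
  C        -0.02899  -0.02899   0.02899   0.02899
  E          0.4082  0.005114   0.05491     1.923
  solve Keq expr → x = 0.009662; check Q = 1.2940e+05
Then remove 0.3135 M of A.
Step 2:
                  X         L         E         A
  I          0.4082  0.005114   0.05491     1.609
  C       -7.6392e-04 -7.6392e-04 7.6392e-04 7.6392e-04
  E          0.4074   0.00435   0.05567      1.61
  solve Keq expr → x = 2.5464e-04; check Q = 1.2940e+05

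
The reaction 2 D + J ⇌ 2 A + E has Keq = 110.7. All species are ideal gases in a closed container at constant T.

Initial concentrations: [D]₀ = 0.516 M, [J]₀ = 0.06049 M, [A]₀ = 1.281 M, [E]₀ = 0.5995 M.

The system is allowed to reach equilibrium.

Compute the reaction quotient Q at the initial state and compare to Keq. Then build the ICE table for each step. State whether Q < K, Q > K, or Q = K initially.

Q₀ = 61.08; Q < K (proceeds forward)

Q₀ = 61.08 vs Keq = 110.7 ⇒ Q<K, forward
Step 1:
                  D         J         A         E
  init        0.516   0.06049     1.281    0.5995
  Δ        -0.03664  -0.01832   0.03664   0.01832
  eq         0.4794   0.04217     1.318    0.6178
  solve Keq expr → x = 0.01832; check Q = 110.7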